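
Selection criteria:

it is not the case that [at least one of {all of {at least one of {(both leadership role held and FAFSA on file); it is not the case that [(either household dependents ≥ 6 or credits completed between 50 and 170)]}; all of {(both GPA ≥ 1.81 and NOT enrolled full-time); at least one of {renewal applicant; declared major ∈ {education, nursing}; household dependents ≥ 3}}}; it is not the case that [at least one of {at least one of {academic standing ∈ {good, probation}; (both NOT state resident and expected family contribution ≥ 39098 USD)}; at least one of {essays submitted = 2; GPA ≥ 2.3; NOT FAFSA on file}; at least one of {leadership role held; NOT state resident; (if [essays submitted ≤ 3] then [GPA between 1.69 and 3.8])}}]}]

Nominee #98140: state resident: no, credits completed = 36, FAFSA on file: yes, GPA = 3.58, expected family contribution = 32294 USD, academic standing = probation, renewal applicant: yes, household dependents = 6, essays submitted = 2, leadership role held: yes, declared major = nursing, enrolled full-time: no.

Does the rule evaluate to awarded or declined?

Declined

Atomic conditions:
  leadership role held: yes → true
  FAFSA on file: yes → true
  household dependents ≥ 6: 6 ≥ 6 is true
  credits completed between 50 and 170: 36 in [50, 170] is false
  GPA ≥ 1.81: 3.58 ≥ 1.81 is true
  NOT enrolled full-time: no → true
  renewal applicant: yes → true
  declared major ∈ {education, nursing}: nursing is in the set → true
  household dependents ≥ 3: 6 ≥ 3 is true
  academic standing ∈ {good, probation}: probation is in the set → true
  NOT state resident: no → true
  expected family contribution ≥ 39098 USD: 32294 ≥ 39098 is false
  essays submitted = 2: 2 == 2 is true
  GPA ≥ 2.3: 3.58 ≥ 2.3 is true
  NOT FAFSA on file: yes → false
  essays submitted ≤ 3: 2 ≤ 3 is true
  GPA between 1.69 and 3.8: 3.58 in [1.69, 3.8] is true
Combine:
[1.1.1.1] true AND true = true
[1.1.1.2.1] true OR false = true
[1.1.1.2] NOT true = false
[1.1.1] true OR false = true
[1.1.2.1] true AND true = true
[1.1.2.2] true OR true OR true = true
[1.1.2] true AND true = true
[1.1] true AND true = true
[1.2.1.1.2] true AND false = false
[1.2.1.1] true OR false = true
[1.2.1.2] true OR true OR false = true
[1.2.1.3.3] true → true = true
[1.2.1.3] true OR true OR true = true
[1.2.1] true OR true OR true = true
[1.2] NOT true = false
[1] true OR false = true
[root] NOT true = false
Overall: false → declined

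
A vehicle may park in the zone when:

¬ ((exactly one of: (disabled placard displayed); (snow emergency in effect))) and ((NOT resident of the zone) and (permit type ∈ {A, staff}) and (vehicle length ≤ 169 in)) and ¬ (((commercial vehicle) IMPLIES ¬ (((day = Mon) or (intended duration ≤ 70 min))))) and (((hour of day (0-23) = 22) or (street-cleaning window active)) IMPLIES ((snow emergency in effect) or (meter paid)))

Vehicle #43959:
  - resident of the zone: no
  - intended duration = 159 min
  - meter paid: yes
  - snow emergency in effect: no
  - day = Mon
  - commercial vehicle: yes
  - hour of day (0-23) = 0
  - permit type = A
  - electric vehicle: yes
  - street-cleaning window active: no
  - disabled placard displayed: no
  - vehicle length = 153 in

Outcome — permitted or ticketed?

Atomic conditions:
  disabled placard displayed: no → false
  snow emergency in effect: no → false
  NOT resident of the zone: no → true
  permit type ∈ {A, staff}: A is in the set → true
  vehicle length ≤ 169 in: 153 ≤ 169 is true
  commercial vehicle: yes → true
  day = Mon: Mon == Mon is true
  intended duration ≤ 70 min: 159 ≤ 70 is false
  hour of day (0-23) = 22: 0 == 22 is false
  street-cleaning window active: no → false
  meter paid: yes → true
Combine:
[1.1] exactly-one(false, false) = false
[1] NOT false = true
[2] true AND true AND true = true
[3.1.2.1] true OR false = true
[3.1.2] NOT true = false
[3.1] true → false = false
[3] NOT false = true
[4.1] false OR false = false
[4.2] false OR true = true
[4] false → true (antecedent false ⇒ implication holds) = true
[root] true AND true AND true AND true = true
Overall: true → permitted

Permitted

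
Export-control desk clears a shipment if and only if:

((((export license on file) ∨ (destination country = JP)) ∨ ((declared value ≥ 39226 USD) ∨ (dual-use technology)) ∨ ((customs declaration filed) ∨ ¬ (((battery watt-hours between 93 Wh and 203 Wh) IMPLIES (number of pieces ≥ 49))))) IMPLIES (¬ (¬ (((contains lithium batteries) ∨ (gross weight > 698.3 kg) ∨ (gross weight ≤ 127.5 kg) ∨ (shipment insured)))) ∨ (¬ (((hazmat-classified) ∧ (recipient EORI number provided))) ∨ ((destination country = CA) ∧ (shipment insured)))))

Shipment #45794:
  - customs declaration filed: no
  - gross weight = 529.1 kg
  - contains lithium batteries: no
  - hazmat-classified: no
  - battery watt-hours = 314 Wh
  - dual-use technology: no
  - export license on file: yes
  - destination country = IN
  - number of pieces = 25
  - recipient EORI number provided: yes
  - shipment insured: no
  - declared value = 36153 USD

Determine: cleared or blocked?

Atomic conditions:
  export license on file: yes → true
  destination country = JP: IN == JP is false
  declared value ≥ 39226 USD: 36153 ≥ 39226 is false
  dual-use technology: no → false
  customs declaration filed: no → false
  battery watt-hours between 93 Wh and 203 Wh: 314 in [93, 203] is false
  number of pieces ≥ 49: 25 ≥ 49 is false
  contains lithium batteries: no → false
  gross weight > 698.3 kg: 529.1 > 698.3 is false
  gross weight ≤ 127.5 kg: 529.1 ≤ 127.5 is false
  shipment insured: no → false
  hazmat-classified: no → false
  recipient EORI number provided: yes → true
  destination country = CA: IN == CA is false
Combine:
[1.1] true OR false = true
[1.2] false OR false = false
[1.3.2.1] false → false (antecedent false ⇒ implication holds) = true
[1.3.2] NOT true = false
[1.3] false OR false = false
[1] true OR false OR false = true
[2.1.1.1] false OR false OR false OR false = false
[2.1.1] NOT false = true
[2.1] NOT true = false
[2.2.1.1] false AND true = false
[2.2.1] NOT false = true
[2.2.2] false AND false = false
[2.2] true OR false = true
[2] false OR true = true
[root] true → true = true
Overall: true → cleared

Cleared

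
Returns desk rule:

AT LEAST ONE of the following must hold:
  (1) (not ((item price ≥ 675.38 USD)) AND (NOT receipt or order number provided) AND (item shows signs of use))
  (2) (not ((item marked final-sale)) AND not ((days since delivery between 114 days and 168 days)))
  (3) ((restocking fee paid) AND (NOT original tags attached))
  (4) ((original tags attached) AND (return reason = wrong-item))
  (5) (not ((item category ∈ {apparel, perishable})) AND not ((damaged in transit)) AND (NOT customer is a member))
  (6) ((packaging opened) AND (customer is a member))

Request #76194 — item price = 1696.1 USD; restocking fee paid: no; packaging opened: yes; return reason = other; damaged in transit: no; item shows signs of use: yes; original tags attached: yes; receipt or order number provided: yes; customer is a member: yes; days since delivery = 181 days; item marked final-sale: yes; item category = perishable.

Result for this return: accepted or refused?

Atomic conditions:
  item price ≥ 675.38 USD: 1696.1 ≥ 675.38 is true
  NOT receipt or order number provided: yes → false
  item shows signs of use: yes → true
  item marked final-sale: yes → true
  days since delivery between 114 days and 168 days: 181 in [114, 168] is false
  restocking fee paid: no → false
  NOT original tags attached: yes → false
  original tags attached: yes → true
  return reason = wrong-item: other == wrong-item is false
  item category ∈ {apparel, perishable}: perishable is in the set → true
  damaged in transit: no → false
  NOT customer is a member: yes → false
  packaging opened: yes → true
  customer is a member: yes → true
Combine:
[1.1] NOT true = false
[1] false AND false AND true = false
[2.1] NOT true = false
[2.2] NOT false = true
[2] false AND true = false
[3] false AND false = false
[4] true AND false = false
[5.1] NOT true = false
[5.2] NOT false = true
[5] false AND true AND false = false
[6] true AND true = true
[root] false OR false OR false OR false OR false OR true = true
Overall: true → accepted

Accepted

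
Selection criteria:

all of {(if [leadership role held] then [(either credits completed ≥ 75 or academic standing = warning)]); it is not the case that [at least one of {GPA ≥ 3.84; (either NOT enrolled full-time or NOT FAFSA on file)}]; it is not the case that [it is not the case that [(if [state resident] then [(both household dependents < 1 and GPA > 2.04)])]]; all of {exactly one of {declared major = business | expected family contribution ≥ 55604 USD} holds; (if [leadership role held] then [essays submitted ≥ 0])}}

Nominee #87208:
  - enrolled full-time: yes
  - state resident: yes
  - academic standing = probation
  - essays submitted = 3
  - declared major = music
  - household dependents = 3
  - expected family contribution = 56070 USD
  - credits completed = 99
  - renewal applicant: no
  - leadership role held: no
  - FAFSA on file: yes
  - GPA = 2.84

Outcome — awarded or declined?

Declined

Atomic conditions:
  leadership role held: no → false
  credits completed ≥ 75: 99 ≥ 75 is true
  academic standing = warning: probation == warning is false
  GPA ≥ 3.84: 2.84 ≥ 3.84 is false
  NOT enrolled full-time: yes → false
  NOT FAFSA on file: yes → false
  state resident: yes → true
  household dependents < 1: 3 < 1 is false
  GPA > 2.04: 2.84 > 2.04 is true
  declared major = business: music == business is false
  expected family contribution ≥ 55604 USD: 56070 ≥ 55604 is true
  essays submitted ≥ 0: 3 ≥ 0 is true
Combine:
[1.2] true OR false = true
[1] false → true (antecedent false ⇒ implication holds) = true
[2.1.2] false OR false = false
[2.1] false OR false = false
[2] NOT false = true
[3.1.1.2] false AND true = false
[3.1.1] true → false = false
[3.1] NOT false = true
[3] NOT true = false
[4.1] exactly-one(false, true) = true
[4.2] false → true (antecedent false ⇒ implication holds) = true
[4] true AND true = true
[root] true AND true AND false AND true = false
Overall: false → declined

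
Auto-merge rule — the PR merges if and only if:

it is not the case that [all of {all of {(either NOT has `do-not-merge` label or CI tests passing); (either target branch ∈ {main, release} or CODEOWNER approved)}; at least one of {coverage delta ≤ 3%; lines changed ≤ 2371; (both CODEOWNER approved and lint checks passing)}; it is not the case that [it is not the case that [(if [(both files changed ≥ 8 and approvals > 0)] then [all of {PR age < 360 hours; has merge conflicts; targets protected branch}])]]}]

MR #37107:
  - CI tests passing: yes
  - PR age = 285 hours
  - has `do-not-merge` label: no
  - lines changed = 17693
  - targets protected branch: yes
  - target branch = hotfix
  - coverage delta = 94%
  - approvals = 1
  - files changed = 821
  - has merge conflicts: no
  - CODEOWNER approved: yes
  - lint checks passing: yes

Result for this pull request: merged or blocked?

Merged

Atomic conditions:
  NOT has `do-not-merge` label: no → true
  CI tests passing: yes → true
  target branch ∈ {main, release}: hotfix is not in the set → false
  CODEOWNER approved: yes → true
  coverage delta ≤ 3%: 94 ≤ 3 is false
  lines changed ≤ 2371: 17693 ≤ 2371 is false
  lint checks passing: yes → true
  files changed ≥ 8: 821 ≥ 8 is true
  approvals > 0: 1 > 0 is true
  PR age < 360 hours: 285 < 360 is true
  has merge conflicts: no → false
  targets protected branch: yes → true
Combine:
[1.1.1] true OR true = true
[1.1.2] false OR true = true
[1.1] true AND true = true
[1.2.3] true AND true = true
[1.2] false OR false OR true = true
[1.3.1.1.1] true AND true = true
[1.3.1.1.2] true AND false AND true = false
[1.3.1.1] true → false = false
[1.3.1] NOT false = true
[1.3] NOT true = false
[1] true AND true AND false = false
[root] NOT false = true
Overall: true → merged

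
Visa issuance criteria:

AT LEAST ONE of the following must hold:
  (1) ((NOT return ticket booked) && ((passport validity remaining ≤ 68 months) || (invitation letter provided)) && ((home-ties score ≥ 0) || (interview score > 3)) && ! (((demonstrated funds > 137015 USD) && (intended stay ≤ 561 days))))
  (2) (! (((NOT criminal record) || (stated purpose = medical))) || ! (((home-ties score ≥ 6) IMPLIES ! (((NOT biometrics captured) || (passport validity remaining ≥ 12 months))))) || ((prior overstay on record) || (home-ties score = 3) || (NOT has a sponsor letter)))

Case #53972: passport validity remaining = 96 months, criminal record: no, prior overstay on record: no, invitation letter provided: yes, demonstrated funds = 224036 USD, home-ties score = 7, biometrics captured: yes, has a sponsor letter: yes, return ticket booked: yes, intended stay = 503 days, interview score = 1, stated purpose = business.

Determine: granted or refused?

Atomic conditions:
  NOT return ticket booked: yes → false
  passport validity remaining ≤ 68 months: 96 ≤ 68 is false
  invitation letter provided: yes → true
  home-ties score ≥ 0: 7 ≥ 0 is true
  interview score > 3: 1 > 3 is false
  demonstrated funds > 137015 USD: 224036 > 137015 is true
  intended stay ≤ 561 days: 503 ≤ 561 is true
  NOT criminal record: no → true
  stated purpose = medical: business == medical is false
  home-ties score ≥ 6: 7 ≥ 6 is true
  NOT biometrics captured: yes → false
  passport validity remaining ≥ 12 months: 96 ≥ 12 is true
  prior overstay on record: no → false
  home-ties score = 3: 7 == 3 is false
  NOT has a sponsor letter: yes → false
Combine:
[1.2] false OR true = true
[1.3] true OR false = true
[1.4.1] true AND true = true
[1.4] NOT true = false
[1] false AND true AND true AND false = false
[2.1.1] true OR false = true
[2.1] NOT true = false
[2.2.1.2.1] false OR true = true
[2.2.1.2] NOT true = false
[2.2.1] true → false = false
[2.2] NOT false = true
[2.3] false OR false OR false = false
[2] false OR true OR false = true
[root] false OR true = true
Overall: true → granted

Granted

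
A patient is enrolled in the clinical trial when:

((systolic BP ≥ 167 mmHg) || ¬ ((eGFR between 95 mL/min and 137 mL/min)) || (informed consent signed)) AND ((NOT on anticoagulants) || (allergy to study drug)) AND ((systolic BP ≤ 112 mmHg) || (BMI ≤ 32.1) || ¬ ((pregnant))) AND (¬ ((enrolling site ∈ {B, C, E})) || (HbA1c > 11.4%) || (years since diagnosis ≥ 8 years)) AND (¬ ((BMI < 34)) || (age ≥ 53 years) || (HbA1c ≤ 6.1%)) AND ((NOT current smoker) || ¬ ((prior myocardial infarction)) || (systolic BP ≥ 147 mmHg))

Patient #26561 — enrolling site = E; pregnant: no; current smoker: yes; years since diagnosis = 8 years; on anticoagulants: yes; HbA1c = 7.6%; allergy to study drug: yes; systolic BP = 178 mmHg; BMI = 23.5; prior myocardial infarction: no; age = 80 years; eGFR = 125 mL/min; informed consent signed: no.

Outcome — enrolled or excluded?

Enrolled

Atomic conditions:
  systolic BP ≥ 167 mmHg: 178 ≥ 167 is true
  eGFR between 95 mL/min and 137 mL/min: 125 in [95, 137] is true
  informed consent signed: no → false
  NOT on anticoagulants: yes → false
  allergy to study drug: yes → true
  systolic BP ≤ 112 mmHg: 178 ≤ 112 is false
  BMI ≤ 32.1: 23.5 ≤ 32.1 is true
  pregnant: no → false
  enrolling site ∈ {B, C, E}: E is in the set → true
  HbA1c > 11.4%: 7.6 > 11.4 is false
  years since diagnosis ≥ 8 years: 8 ≥ 8 is true
  BMI < 34: 23.5 < 34 is true
  age ≥ 53 years: 80 ≥ 53 is true
  HbA1c ≤ 6.1%: 7.6 ≤ 6.1 is false
  NOT current smoker: yes → false
  prior myocardial infarction: no → false
  systolic BP ≥ 147 mmHg: 178 ≥ 147 is true
Combine:
[1.2] NOT true = false
[1] true OR false OR false = true
[2] false OR true = true
[3.3] NOT false = true
[3] false OR true OR true = true
[4.1] NOT true = false
[4] false OR false OR true = true
[5.1] NOT true = false
[5] false OR true OR false = true
[6.2] NOT false = true
[6] false OR true OR true = true
[root] true AND true AND true AND true AND true AND true = true
Overall: true → enrolled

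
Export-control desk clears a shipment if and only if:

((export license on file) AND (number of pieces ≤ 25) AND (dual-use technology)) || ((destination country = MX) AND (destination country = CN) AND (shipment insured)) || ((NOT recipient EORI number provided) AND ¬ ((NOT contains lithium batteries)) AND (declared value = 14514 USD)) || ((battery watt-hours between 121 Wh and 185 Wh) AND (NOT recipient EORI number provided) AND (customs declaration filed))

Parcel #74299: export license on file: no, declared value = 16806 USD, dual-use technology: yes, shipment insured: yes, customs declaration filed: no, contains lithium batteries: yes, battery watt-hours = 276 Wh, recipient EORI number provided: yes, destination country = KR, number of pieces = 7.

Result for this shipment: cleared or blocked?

Atomic conditions:
  export license on file: no → false
  number of pieces ≤ 25: 7 ≤ 25 is true
  dual-use technology: yes → true
  destination country = MX: KR == MX is false
  destination country = CN: KR == CN is false
  shipment insured: yes → true
  NOT recipient EORI number provided: yes → false
  NOT contains lithium batteries: yes → false
  declared value = 14514 USD: 16806 == 14514 is false
  battery watt-hours between 121 Wh and 185 Wh: 276 in [121, 185] is false
  customs declaration filed: no → false
Combine:
[1] false AND true AND true = false
[2] false AND false AND true = false
[3.2] NOT false = true
[3] false AND true AND false = false
[4] false AND false AND false = false
[root] false OR false OR false OR false = false
Overall: false → blocked

Blocked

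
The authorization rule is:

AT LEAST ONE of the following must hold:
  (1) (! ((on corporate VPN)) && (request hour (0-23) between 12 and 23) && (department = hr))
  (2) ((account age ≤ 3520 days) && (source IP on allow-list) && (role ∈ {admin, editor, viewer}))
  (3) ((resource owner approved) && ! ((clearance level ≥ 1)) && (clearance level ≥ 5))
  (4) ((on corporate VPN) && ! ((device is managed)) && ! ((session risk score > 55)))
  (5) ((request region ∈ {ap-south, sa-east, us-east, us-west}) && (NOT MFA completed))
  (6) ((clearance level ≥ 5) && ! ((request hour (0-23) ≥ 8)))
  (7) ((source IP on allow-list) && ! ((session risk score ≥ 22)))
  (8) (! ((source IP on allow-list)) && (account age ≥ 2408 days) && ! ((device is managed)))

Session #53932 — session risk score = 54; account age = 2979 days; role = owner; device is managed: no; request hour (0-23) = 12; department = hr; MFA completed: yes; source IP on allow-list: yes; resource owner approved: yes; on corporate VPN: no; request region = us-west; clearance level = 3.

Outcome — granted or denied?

Granted

Atomic conditions:
  on corporate VPN: no → false
  request hour (0-23) between 12 and 23: 12 in [12, 23] is true
  department = hr: hr == hr is true
  account age ≤ 3520 days: 2979 ≤ 3520 is true
  source IP on allow-list: yes → true
  role ∈ {admin, editor, viewer}: owner is not in the set → false
  resource owner approved: yes → true
  clearance level ≥ 1: 3 ≥ 1 is true
  clearance level ≥ 5: 3 ≥ 5 is false
  device is managed: no → false
  session risk score > 55: 54 > 55 is false
  request region ∈ {ap-south, sa-east, us-east, us-west}: us-west is in the set → true
  NOT MFA completed: yes → false
  request hour (0-23) ≥ 8: 12 ≥ 8 is true
  session risk score ≥ 22: 54 ≥ 22 is true
  account age ≥ 2408 days: 2979 ≥ 2408 is true
Combine:
[1.1] NOT false = true
[1] true AND true AND true = true
[2] true AND true AND false = false
[3.2] NOT true = false
[3] true AND false AND false = false
[4.2] NOT false = true
[4.3] NOT false = true
[4] false AND true AND true = false
[5] true AND false = false
[6.2] NOT true = false
[6] false AND false = false
[7.2] NOT true = false
[7] true AND false = false
[8.1] NOT true = false
[8.3] NOT false = true
[8] false AND true AND true = false
[root] true OR false OR false OR false OR false OR false OR false OR false = true
Overall: true → granted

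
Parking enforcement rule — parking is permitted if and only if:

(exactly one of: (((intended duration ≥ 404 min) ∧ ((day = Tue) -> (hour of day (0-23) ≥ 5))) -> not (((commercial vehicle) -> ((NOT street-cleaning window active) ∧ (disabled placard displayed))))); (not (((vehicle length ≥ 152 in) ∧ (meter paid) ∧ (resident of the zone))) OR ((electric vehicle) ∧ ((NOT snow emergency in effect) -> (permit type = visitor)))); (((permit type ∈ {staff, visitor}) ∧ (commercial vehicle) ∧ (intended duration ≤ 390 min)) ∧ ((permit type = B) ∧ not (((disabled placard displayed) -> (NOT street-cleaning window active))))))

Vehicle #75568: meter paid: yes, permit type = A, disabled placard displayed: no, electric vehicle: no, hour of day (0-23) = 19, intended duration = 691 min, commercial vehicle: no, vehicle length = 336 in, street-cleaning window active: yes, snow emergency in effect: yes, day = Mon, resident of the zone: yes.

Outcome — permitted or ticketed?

Atomic conditions:
  intended duration ≥ 404 min: 691 ≥ 404 is true
  day = Tue: Mon == Tue is false
  hour of day (0-23) ≥ 5: 19 ≥ 5 is true
  commercial vehicle: no → false
  NOT street-cleaning window active: yes → false
  disabled placard displayed: no → false
  vehicle length ≥ 152 in: 336 ≥ 152 is true
  meter paid: yes → true
  resident of the zone: yes → true
  electric vehicle: no → false
  NOT snow emergency in effect: yes → false
  permit type = visitor: A == visitor is false
  permit type ∈ {staff, visitor}: A is not in the set → false
  intended duration ≤ 390 min: 691 ≤ 390 is false
  permit type = B: A == B is false
Combine:
[1.1.2] false → true (antecedent false ⇒ implication holds) = true
[1.1] true AND true = true
[1.2.1.2] false AND false = false
[1.2.1] false → false (antecedent false ⇒ implication holds) = true
[1.2] NOT true = false
[1] true → false = false
[2.1.1] true AND true AND true = true
[2.1] NOT true = false
[2.2.2] false → false (antecedent false ⇒ implication holds) = true
[2.2] false AND true = false
[2] false OR false = false
[3.1] false AND false AND false = false
[3.2.2.1] false → false (antecedent false ⇒ implication holds) = true
[3.2.2] NOT true = false
[3.2] false AND false = false
[3] false AND false = false
[root] exactly-one(false, false, false) = false
Overall: false → ticketed

Ticketed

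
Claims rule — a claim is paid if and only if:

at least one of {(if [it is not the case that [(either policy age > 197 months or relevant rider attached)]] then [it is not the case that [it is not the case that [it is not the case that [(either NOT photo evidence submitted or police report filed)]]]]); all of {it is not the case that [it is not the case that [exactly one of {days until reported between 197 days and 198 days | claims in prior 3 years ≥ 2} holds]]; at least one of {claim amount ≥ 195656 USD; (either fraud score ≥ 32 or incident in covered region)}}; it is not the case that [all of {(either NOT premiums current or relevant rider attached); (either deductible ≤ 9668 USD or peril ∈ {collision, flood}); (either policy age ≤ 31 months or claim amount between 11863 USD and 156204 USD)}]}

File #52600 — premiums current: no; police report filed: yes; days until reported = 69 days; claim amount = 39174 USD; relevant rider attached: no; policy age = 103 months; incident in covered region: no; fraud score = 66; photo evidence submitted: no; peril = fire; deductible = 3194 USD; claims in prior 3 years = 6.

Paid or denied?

Paid

Atomic conditions:
  policy age > 197 months: 103 > 197 is false
  relevant rider attached: no → false
  NOT photo evidence submitted: no → true
  police report filed: yes → true
  days until reported between 197 days and 198 days: 69 in [197, 198] is false
  claims in prior 3 years ≥ 2: 6 ≥ 2 is true
  claim amount ≥ 195656 USD: 39174 ≥ 195656 is false
  fraud score ≥ 32: 66 ≥ 32 is true
  incident in covered region: no → false
  NOT premiums current: no → true
  deductible ≤ 9668 USD: 3194 ≤ 9668 is true
  peril ∈ {collision, flood}: fire is not in the set → false
  policy age ≤ 31 months: 103 ≤ 31 is false
  claim amount between 11863 USD and 156204 USD: 39174 in [11863, 156204] is true
Combine:
[1.1.1] false OR false = false
[1.1] NOT false = true
[1.2.1.1.1] true OR true = true
[1.2.1.1] NOT true = false
[1.2.1] NOT false = true
[1.2] NOT true = false
[1] true → false = false
[2.1.1.1] exactly-one(false, true) = true
[2.1.1] NOT true = false
[2.1] NOT false = true
[2.2.2] true OR false = true
[2.2] false OR true = true
[2] true AND true = true
[3.1.1] true OR false = true
[3.1.2] true OR false = true
[3.1.3] false OR true = true
[3.1] true AND true AND true = true
[3] NOT true = false
[root] false OR true OR false = true
Overall: true → paid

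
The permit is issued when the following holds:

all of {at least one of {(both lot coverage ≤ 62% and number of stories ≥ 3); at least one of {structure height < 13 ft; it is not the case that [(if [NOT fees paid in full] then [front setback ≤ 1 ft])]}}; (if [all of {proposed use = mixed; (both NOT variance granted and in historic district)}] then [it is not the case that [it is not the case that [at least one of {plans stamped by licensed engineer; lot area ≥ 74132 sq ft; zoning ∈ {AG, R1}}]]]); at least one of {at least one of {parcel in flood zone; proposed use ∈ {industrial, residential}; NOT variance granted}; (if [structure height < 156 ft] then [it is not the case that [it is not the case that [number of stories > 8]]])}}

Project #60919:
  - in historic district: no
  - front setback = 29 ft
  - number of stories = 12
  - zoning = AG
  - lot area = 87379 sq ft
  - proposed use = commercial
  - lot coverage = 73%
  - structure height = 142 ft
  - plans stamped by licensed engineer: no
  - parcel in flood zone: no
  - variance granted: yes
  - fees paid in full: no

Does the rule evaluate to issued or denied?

Atomic conditions:
  lot coverage ≤ 62%: 73 ≤ 62 is false
  number of stories ≥ 3: 12 ≥ 3 is true
  structure height < 13 ft: 142 < 13 is false
  NOT fees paid in full: no → true
  front setback ≤ 1 ft: 29 ≤ 1 is false
  proposed use = mixed: commercial == mixed is false
  NOT variance granted: yes → false
  in historic district: no → false
  plans stamped by licensed engineer: no → false
  lot area ≥ 74132 sq ft: 87379 ≥ 74132 is true
  zoning ∈ {AG, R1}: AG is in the set → true
  parcel in flood zone: no → false
  proposed use ∈ {industrial, residential}: commercial is not in the set → false
  structure height < 156 ft: 142 < 156 is true
  number of stories > 8: 12 > 8 is true
Combine:
[1.1] false AND true = false
[1.2.2.1] true → false = false
[1.2.2] NOT false = true
[1.2] false OR true = true
[1] false OR true = true
[2.1.2] false AND false = false
[2.1] false AND false = false
[2.2.1.1] false OR true OR true = true
[2.2.1] NOT true = false
[2.2] NOT false = true
[2] false → true (antecedent false ⇒ implication holds) = true
[3.1] false OR false OR false = false
[3.2.2.1] NOT true = false
[3.2.2] NOT false = true
[3.2] true → true = true
[3] false OR true = true
[root] true AND true AND true = true
Overall: true → issued

Issued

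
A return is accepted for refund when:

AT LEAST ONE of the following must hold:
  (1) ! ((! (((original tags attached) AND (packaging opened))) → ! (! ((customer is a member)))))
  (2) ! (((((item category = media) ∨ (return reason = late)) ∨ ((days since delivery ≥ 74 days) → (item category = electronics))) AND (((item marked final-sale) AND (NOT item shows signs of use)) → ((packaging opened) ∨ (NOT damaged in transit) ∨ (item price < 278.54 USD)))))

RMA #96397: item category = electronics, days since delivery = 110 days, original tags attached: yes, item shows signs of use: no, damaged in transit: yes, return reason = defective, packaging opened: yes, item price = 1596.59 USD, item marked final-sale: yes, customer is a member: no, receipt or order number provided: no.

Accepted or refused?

Atomic conditions:
  original tags attached: yes → true
  packaging opened: yes → true
  customer is a member: no → false
  item category = media: electronics == media is false
  return reason = late: defective == late is false
  days since delivery ≥ 74 days: 110 ≥ 74 is true
  item category = electronics: electronics == electronics is true
  item marked final-sale: yes → true
  NOT item shows signs of use: no → true
  NOT damaged in transit: yes → false
  item price < 278.54 USD: 1596.59 < 278.54 is false
Combine:
[1.1.1.1] true AND true = true
[1.1.1] NOT true = false
[1.1.2.1] NOT false = true
[1.1.2] NOT true = false
[1.1] false → false (antecedent false ⇒ implication holds) = true
[1] NOT true = false
[2.1.1.1] false OR false = false
[2.1.1.2] true → true = true
[2.1.1] false OR true = true
[2.1.2.1] true AND true = true
[2.1.2.2] true OR false OR false = true
[2.1.2] true → true = true
[2.1] true AND true = true
[2] NOT true = false
[root] false OR false = false
Overall: false → refused

Refused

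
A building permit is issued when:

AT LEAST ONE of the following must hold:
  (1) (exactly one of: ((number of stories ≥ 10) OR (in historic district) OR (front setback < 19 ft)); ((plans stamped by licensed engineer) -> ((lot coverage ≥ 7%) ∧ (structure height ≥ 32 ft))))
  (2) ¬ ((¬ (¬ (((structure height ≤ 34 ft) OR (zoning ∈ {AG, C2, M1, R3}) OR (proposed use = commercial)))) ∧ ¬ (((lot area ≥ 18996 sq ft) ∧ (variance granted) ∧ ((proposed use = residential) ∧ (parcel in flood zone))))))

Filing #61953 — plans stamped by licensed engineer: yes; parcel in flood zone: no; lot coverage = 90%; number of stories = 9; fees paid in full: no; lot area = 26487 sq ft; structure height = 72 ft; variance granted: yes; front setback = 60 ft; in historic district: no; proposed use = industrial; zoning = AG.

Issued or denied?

Issued

Atomic conditions:
  number of stories ≥ 10: 9 ≥ 10 is false
  in historic district: no → false
  front setback < 19 ft: 60 < 19 is false
  plans stamped by licensed engineer: yes → true
  lot coverage ≥ 7%: 90 ≥ 7 is true
  structure height ≥ 32 ft: 72 ≥ 32 is true
  structure height ≤ 34 ft: 72 ≤ 34 is false
  zoning ∈ {AG, C2, M1, R3}: AG is in the set → true
  proposed use = commercial: industrial == commercial is false
  lot area ≥ 18996 sq ft: 26487 ≥ 18996 is true
  variance granted: yes → true
  proposed use = residential: industrial == residential is false
  parcel in flood zone: no → false
Combine:
[1.1] false OR false OR false = false
[1.2.2] true AND true = true
[1.2] true → true = true
[1] exactly-one(false, true) = true
[2.1.1.1.1] false OR true OR false = true
[2.1.1.1] NOT true = false
[2.1.1] NOT false = true
[2.1.2.1.3] false AND false = false
[2.1.2.1] true AND true AND false = false
[2.1.2] NOT false = true
[2.1] true AND true = true
[2] NOT true = false
[root] true OR false = true
Overall: true → issued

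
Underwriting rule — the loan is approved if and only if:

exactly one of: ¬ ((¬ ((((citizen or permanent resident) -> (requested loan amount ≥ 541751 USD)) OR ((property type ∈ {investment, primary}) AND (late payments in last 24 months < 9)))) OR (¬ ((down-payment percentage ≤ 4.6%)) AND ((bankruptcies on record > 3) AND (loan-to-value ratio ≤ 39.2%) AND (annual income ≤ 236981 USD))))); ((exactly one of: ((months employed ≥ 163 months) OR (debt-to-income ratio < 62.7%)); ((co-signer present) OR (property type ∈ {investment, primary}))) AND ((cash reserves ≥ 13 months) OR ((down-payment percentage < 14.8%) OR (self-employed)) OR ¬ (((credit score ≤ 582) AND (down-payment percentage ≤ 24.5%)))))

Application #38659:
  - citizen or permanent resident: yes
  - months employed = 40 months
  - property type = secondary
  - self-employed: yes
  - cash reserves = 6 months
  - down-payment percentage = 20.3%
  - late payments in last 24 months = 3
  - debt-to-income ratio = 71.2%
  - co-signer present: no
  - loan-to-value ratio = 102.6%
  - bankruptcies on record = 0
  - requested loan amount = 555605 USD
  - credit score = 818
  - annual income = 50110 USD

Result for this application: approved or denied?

Atomic conditions:
  citizen or permanent resident: yes → true
  requested loan amount ≥ 541751 USD: 555605 ≥ 541751 is true
  property type ∈ {investment, primary}: secondary is not in the set → false
  late payments in last 24 months < 9: 3 < 9 is true
  down-payment percentage ≤ 4.6%: 20.3 ≤ 4.6 is false
  bankruptcies on record > 3: 0 > 3 is false
  loan-to-value ratio ≤ 39.2%: 102.6 ≤ 39.2 is false
  annual income ≤ 236981 USD: 50110 ≤ 236981 is true
  months employed ≥ 163 months: 40 ≥ 163 is false
  debt-to-income ratio < 62.7%: 71.2 < 62.7 is false
  co-signer present: no → false
  cash reserves ≥ 13 months: 6 ≥ 13 is false
  down-payment percentage < 14.8%: 20.3 < 14.8 is false
  self-employed: yes → true
  credit score ≤ 582: 818 ≤ 582 is false
  down-payment percentage ≤ 24.5%: 20.3 ≤ 24.5 is true
Combine:
[1.1.1.1.1] true → true = true
[1.1.1.1.2] false AND true = false
[1.1.1.1] true OR false = true
[1.1.1] NOT true = false
[1.1.2.1] NOT false = true
[1.1.2.2] false AND false AND true = false
[1.1.2] true AND false = false
[1.1] false OR false = false
[1] NOT false = true
[2.1.1] false OR false = false
[2.1.2] false OR false = false
[2.1] exactly-one(false, false) = false
[2.2.2] false OR true = true
[2.2.3.1] false AND true = false
[2.2.3] NOT false = true
[2.2] false OR true OR true = true
[2] false AND true = false
[root] exactly-one(true, false) = true
Overall: true → approved

Approved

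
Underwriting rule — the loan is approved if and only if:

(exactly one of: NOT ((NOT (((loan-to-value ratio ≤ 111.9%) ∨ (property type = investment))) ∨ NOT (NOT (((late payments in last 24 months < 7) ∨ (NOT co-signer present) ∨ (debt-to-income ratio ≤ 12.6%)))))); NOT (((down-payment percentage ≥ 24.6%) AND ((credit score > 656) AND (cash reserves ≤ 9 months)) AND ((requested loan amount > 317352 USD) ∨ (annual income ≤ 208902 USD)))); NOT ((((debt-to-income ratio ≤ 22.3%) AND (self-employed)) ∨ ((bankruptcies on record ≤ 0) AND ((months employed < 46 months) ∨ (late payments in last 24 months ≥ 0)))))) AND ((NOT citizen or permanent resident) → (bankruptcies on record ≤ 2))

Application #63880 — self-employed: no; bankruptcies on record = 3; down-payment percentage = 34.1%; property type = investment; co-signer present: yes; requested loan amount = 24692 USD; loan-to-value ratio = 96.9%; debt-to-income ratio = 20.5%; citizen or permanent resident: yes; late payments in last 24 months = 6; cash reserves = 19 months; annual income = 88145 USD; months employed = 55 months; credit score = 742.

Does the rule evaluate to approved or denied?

Denied

Atomic conditions:
  loan-to-value ratio ≤ 111.9%: 96.9 ≤ 111.9 is true
  property type = investment: investment == investment is true
  late payments in last 24 months < 7: 6 < 7 is true
  NOT co-signer present: yes → false
  debt-to-income ratio ≤ 12.6%: 20.5 ≤ 12.6 is false
  down-payment percentage ≥ 24.6%: 34.1 ≥ 24.6 is true
  credit score > 656: 742 > 656 is true
  cash reserves ≤ 9 months: 19 ≤ 9 is false
  requested loan amount > 317352 USD: 24692 > 317352 is false
  annual income ≤ 208902 USD: 88145 ≤ 208902 is true
  debt-to-income ratio ≤ 22.3%: 20.5 ≤ 22.3 is true
  self-employed: no → false
  bankruptcies on record ≤ 0: 3 ≤ 0 is false
  months employed < 46 months: 55 < 46 is false
  late payments in last 24 months ≥ 0: 6 ≥ 0 is true
  NOT citizen or permanent resident: yes → false
  bankruptcies on record ≤ 2: 3 ≤ 2 is false
Combine:
[1.1.1.1.1] true OR true = true
[1.1.1.1] NOT true = false
[1.1.1.2.1.1] true OR false OR false = true
[1.1.1.2.1] NOT true = false
[1.1.1.2] NOT false = true
[1.1.1] false OR true = true
[1.1] NOT true = false
[1.2.1.2] true AND false = false
[1.2.1.3] false OR true = true
[1.2.1] true AND false AND true = false
[1.2] NOT false = true
[1.3.1.1] true AND false = false
[1.3.1.2.2] false OR true = true
[1.3.1.2] false AND true = false
[1.3.1] false OR false = false
[1.3] NOT false = true
[1] exactly-one(false, true, true) = false
[2] false → false (antecedent false ⇒ implication holds) = true
[root] false AND true = false
Overall: false → denied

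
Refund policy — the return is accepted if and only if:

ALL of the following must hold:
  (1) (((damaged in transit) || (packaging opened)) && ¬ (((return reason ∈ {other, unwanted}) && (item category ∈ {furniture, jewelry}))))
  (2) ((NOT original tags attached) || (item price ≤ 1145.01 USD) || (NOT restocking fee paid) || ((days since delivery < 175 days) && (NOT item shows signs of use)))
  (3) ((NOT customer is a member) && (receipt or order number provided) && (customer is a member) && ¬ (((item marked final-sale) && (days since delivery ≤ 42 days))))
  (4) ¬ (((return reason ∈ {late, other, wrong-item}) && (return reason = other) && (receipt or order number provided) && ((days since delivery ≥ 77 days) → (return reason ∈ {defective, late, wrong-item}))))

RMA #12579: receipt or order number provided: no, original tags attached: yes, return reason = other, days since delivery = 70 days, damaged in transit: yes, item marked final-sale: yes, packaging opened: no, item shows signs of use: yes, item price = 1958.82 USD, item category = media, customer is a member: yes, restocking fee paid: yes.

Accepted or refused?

Atomic conditions:
  damaged in transit: yes → true
  packaging opened: no → false
  return reason ∈ {other, unwanted}: other is in the set → true
  item category ∈ {furniture, jewelry}: media is not in the set → false
  NOT original tags attached: yes → false
  item price ≤ 1145.01 USD: 1958.82 ≤ 1145.01 is false
  NOT restocking fee paid: yes → false
  days since delivery < 175 days: 70 < 175 is true
  NOT item shows signs of use: yes → false
  NOT customer is a member: yes → false
  receipt or order number provided: no → false
  customer is a member: yes → true
  item marked final-sale: yes → true
  days since delivery ≤ 42 days: 70 ≤ 42 is false
  return reason ∈ {late, other, wrong-item}: other is in the set → true
  return reason = other: other == other is true
  days since delivery ≥ 77 days: 70 ≥ 77 is false
  return reason ∈ {defective, late, wrong-item}: other is not in the set → false
Combine:
[1.1] true OR false = true
[1.2.1] true AND false = false
[1.2] NOT false = true
[1] true AND true = true
[2.4] true AND false = false
[2] false OR false OR false OR false = false
[3.4.1] true AND false = false
[3.4] NOT false = true
[3] false AND false AND true AND true = false
[4.1.4] false → false (antecedent false ⇒ implication holds) = true
[4.1] true AND true AND false AND true = false
[4] NOT false = true
[root] true AND false AND false AND true = false
Overall: false → refused

Refused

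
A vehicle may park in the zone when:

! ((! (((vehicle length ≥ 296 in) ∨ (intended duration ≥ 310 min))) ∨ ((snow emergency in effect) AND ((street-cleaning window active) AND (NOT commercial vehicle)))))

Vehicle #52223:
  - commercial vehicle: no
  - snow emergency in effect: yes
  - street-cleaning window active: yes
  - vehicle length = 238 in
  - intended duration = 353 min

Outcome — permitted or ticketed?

Atomic conditions:
  vehicle length ≥ 296 in: 238 ≥ 296 is false
  intended duration ≥ 310 min: 353 ≥ 310 is true
  snow emergency in effect: yes → true
  street-cleaning window active: yes → true
  NOT commercial vehicle: no → true
Combine:
[1.1.1] false OR true = true
[1.1] NOT true = false
[1.2.2] true AND true = true
[1.2] true AND true = true
[1] false OR true = true
[root] NOT true = false
Overall: false → ticketed

Ticketed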